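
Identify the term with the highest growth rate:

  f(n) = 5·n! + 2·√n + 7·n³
5·n!

Looking at each term:
  - 5·n! is O(n!)
  - 2·√n is O(√n)
  - 7·n³ is O(n³)

The term 5·n! (O(n!)) grows fastest and dominates all others.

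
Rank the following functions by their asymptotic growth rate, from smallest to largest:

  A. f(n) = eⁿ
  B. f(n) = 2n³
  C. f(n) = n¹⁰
B < C < A

Comparing growth rates:
B = 2n³ is O(n³)
C = n¹⁰ is O(n¹⁰)
A = eⁿ is O(eⁿ)

Therefore, the order from slowest to fastest is: B < C < A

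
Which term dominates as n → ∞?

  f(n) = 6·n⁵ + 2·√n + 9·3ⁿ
9·3ⁿ

Looking at each term:
  - 6·n⁵ is O(n⁵)
  - 2·√n is O(√n)
  - 9·3ⁿ is O(3ⁿ)

The term 9·3ⁿ (O(3ⁿ)) grows fastest and dominates all others.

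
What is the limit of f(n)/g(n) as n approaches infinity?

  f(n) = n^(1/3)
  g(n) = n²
0

Since n^(1/3) (O(n^(1/3))) grows slower than n² (O(n²)),
the ratio f(n)/g(n) → 0 as n → ∞.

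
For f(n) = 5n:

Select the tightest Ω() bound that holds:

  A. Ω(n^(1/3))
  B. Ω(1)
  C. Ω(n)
C

f(n) = 5n is Ω(n).
All listed options are valid Big-Ω bounds (lower bounds),
but Ω(n) is the tightest (largest valid bound).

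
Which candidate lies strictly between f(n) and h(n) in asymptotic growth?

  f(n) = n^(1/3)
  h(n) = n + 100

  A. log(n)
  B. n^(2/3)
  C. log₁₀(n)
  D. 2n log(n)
B

We need g(n) with n^(1/3) = o(g(n)) and g(n) = o(n + 100), i.e. O(n^(1/3)) ≺ g ≺ O(n).
Check each option:
  A. log(n) — O(log n) does not grow strictly faster than f(n)
  B. n^(2/3) — O(n^(2/3)) is strictly between O(n^(1/3)) and O(n) ✓
  C. log₁₀(n) — O(log n) does not grow strictly faster than f(n)
  D. 2n log(n) — O(n log n) does not grow strictly slower than h(n)

Only option B (n^(2/3)) lies strictly between.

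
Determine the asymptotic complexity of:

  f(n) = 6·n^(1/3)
O(n^(1/3))

The dominant term in 6·n^(1/3) is 6·n^(1/3), which is Θ(n^(1/3)).
Constants are absorbed, so the tightest bound is O(n^(1/3)).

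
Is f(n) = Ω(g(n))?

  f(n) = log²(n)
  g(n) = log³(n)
False

f(n) = log²(n) is O(log² n), and g(n) = log³(n) is O(log³ n).
Since O(log² n) grows slower than O(log³ n), f(n) = Ω(g(n)) is false.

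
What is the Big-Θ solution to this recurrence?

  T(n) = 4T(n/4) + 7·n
Θ(n log n)

Master Theorem: a = 4, b = 4, f(n) = 7·n.
Compute the critical exponent d = log₄(4) = 1.
Compare f(n) = Θ(n) against n^d:
  k = 1 = d, so f(n) = Θ(n^d) — Case 2.
  Work is balanced across levels: T(n) = Θ(n^d log n) = Θ(n log n).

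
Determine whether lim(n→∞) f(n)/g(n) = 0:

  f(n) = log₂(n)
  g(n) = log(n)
False

f(n) = log₂(n) is O(log n), and g(n) = log(n) is O(log n).
Since they have the same growth rate, f(n) = o(g(n)) is false.
(f = o(g) requires f to grow strictly slower, not equal.)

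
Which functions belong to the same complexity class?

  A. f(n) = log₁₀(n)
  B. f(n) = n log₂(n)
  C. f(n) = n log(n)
B and C

Examining each function:
  A. log₁₀(n) is O(log n)
  B. n log₂(n) is O(n log n)
  C. n log(n) is O(n log n)

Functions B and C both have the same complexity class.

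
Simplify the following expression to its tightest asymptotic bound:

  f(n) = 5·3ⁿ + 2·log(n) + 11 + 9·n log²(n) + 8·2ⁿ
Θ(3ⁿ)

Order the terms by growth rate: 11 ≺ 2·log(n) ≺ 9·n log²(n) ≺ 8·2ⁿ ≺ 5·3ⁿ.
The fastest-growing term 5·3ⁿ dominates as n → ∞; dropping its constant factor gives Θ(3ⁿ).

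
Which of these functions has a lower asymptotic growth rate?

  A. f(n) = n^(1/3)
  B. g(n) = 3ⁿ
A

f(n) = n^(1/3) is O(n^(1/3)), while g(n) = 3ⁿ is O(3ⁿ).
Since O(n^(1/3)) grows slower than O(3ⁿ), f(n) is dominated.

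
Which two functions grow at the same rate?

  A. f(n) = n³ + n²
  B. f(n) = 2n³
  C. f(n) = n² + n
A and B

Examining each function:
  A. n³ + n² is O(n³)
  B. 2n³ is O(n³)
  C. n² + n is O(n²)

Functions A and B both have the same complexity class.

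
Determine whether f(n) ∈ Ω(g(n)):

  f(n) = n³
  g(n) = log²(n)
True

f(n) = n³ is O(n³), and g(n) = log²(n) is O(log² n).
Since O(n³) grows at least as fast as O(log² n), f(n) = Ω(g(n)) is true.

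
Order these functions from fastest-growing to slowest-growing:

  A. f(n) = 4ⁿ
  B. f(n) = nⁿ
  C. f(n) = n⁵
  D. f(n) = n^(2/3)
B > A > C > D

Comparing growth rates:
B = nⁿ is O(nⁿ)
A = 4ⁿ is O(4ⁿ)
C = n⁵ is O(n⁵)
D = n^(2/3) is O(n^(2/3))

Therefore, the order from fastest to slowest is: B > A > C > D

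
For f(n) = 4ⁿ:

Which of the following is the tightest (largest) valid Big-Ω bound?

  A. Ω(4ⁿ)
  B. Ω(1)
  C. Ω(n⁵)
A

f(n) = 4ⁿ is Ω(4ⁿ).
All listed options are valid Big-Ω bounds (lower bounds),
but Ω(4ⁿ) is the tightest (largest valid bound).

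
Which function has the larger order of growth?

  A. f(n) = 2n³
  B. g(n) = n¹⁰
B

f(n) = 2n³ is O(n³), while g(n) = n¹⁰ is O(n¹⁰).
Since O(n¹⁰) grows faster than O(n³), g(n) dominates.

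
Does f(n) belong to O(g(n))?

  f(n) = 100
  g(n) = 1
True

f(n) = 100 and g(n) = 1 are both O(1).
Big-O permits equal growth rates (f ≤ c·g for some c), so f(n) = O(g(n)) is true.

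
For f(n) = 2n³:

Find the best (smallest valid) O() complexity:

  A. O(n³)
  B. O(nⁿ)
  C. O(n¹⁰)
A

f(n) = 2n³ is O(n³).
All listed options are valid Big-O bounds (upper bounds),
but O(n³) is the tightest (smallest valid bound).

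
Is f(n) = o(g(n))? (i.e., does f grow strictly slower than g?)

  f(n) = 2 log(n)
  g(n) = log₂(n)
False

f(n) = 2 log(n) is O(log n), and g(n) = log₂(n) is O(log n).
Since they have the same growth rate, f(n) = o(g(n)) is false.
(f = o(g) requires f to grow strictly slower, not equal.)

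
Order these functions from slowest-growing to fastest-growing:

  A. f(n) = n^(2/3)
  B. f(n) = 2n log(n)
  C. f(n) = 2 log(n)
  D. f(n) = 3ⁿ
C < A < B < D

Comparing growth rates:
C = 2 log(n) is O(log n)
A = n^(2/3) is O(n^(2/3))
B = 2n log(n) is O(n log n)
D = 3ⁿ is O(3ⁿ)

Therefore, the order from slowest to fastest is: C < A < B < D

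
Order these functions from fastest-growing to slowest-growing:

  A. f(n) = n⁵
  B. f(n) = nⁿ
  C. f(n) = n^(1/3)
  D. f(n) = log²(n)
B > A > C > D

Comparing growth rates:
B = nⁿ is O(nⁿ)
A = n⁵ is O(n⁵)
C = n^(1/3) is O(n^(1/3))
D = log²(n) is O(log² n)

Therefore, the order from fastest to slowest is: B > A > C > D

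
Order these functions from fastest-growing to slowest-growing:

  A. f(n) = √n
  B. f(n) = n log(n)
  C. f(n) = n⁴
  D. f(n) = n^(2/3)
C > B > D > A

Comparing growth rates:
C = n⁴ is O(n⁴)
B = n log(n) is O(n log n)
D = n^(2/3) is O(n^(2/3))
A = √n is O(√n)

Therefore, the order from fastest to slowest is: C > B > D > A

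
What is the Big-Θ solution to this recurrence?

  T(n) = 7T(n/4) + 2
Θ(n^log₄(7))

Master Theorem: a = 7, b = 4, f(n) = 2.
Compute the critical exponent d = log₄(7) = 1.404.
Compare f(n) = Θ(1) against n^d:
  k = 0 < d = 1.404, so f(n) = O(n^(d-ε)) — Case 1.
  The recursion cost dominates: T(n) = Θ(n^d) = Θ(n^log₄(7)).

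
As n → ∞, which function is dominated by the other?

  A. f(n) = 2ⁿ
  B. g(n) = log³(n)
B

f(n) = 2ⁿ is O(2ⁿ), while g(n) = log³(n) is O(log³ n).
Since O(log³ n) grows slower than O(2ⁿ), g(n) is dominated.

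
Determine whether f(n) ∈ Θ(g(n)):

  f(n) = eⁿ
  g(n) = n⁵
False

f(n) = eⁿ is O(eⁿ), and g(n) = n⁵ is O(n⁵).
Since they have different growth rates, f(n) = Θ(g(n)) is false.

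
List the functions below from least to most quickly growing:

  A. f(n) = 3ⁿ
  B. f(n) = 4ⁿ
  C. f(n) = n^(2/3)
C < A < B

Comparing growth rates:
C = n^(2/3) is O(n^(2/3))
A = 3ⁿ is O(3ⁿ)
B = 4ⁿ is O(4ⁿ)

Therefore, the order from slowest to fastest is: C < A < B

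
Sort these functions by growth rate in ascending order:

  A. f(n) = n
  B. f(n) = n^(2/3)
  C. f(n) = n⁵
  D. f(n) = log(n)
D < B < A < C

Comparing growth rates:
D = log(n) is O(log n)
B = n^(2/3) is O(n^(2/3))
A = n is O(n)
C = n⁵ is O(n⁵)

Therefore, the order from slowest to fastest is: D < B < A < C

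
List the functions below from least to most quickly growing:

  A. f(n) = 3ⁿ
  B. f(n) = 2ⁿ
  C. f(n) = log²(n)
C < B < A

Comparing growth rates:
C = log²(n) is O(log² n)
B = 2ⁿ is O(2ⁿ)
A = 3ⁿ is O(3ⁿ)

Therefore, the order from slowest to fastest is: C < B < A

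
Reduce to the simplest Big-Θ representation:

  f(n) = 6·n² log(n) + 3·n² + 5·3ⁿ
Θ(3ⁿ)

Order the terms by growth rate: 3·n² ≺ 6·n² log(n) ≺ 5·3ⁿ.
The fastest-growing term 5·3ⁿ dominates as n → ∞; dropping its constant factor gives Θ(3ⁿ).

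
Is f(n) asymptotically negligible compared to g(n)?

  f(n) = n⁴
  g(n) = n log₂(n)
False

f(n) = n⁴ is O(n⁴), and g(n) = n log₂(n) is O(n log n).
Since O(n⁴) grows faster than or equal to O(n log n), f(n) = o(g(n)) is false.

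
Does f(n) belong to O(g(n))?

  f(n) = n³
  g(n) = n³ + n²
True

f(n) = n³ and g(n) = n³ + n² are both O(n³).
Big-O permits equal growth rates (f ≤ c·g for some c), so f(n) = O(g(n)) is true.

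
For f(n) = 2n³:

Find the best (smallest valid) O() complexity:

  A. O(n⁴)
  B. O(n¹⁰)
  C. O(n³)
C

f(n) = 2n³ is O(n³).
All listed options are valid Big-O bounds (upper bounds),
but O(n³) is the tightest (smallest valid bound).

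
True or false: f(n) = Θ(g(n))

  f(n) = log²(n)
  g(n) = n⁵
False

f(n) = log²(n) is O(log² n), and g(n) = n⁵ is O(n⁵).
Since they have different growth rates, f(n) = Θ(g(n)) is false.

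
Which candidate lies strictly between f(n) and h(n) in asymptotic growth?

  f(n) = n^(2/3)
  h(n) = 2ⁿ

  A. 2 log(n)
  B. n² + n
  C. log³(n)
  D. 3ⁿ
B

We need g(n) with n^(2/3) = o(g(n)) and g(n) = o(2ⁿ), i.e. O(n^(2/3)) ≺ g ≺ O(2ⁿ).
Check each option:
  A. 2 log(n) — O(log n) does not grow strictly faster than f(n)
  B. n² + n — O(n²) is strictly between O(n^(2/3)) and O(2ⁿ) ✓
  C. log³(n) — O(log³ n) does not grow strictly faster than f(n)
  D. 3ⁿ — O(3ⁿ) does not grow strictly slower than h(n)

Only option B (n² + n) lies strictly between.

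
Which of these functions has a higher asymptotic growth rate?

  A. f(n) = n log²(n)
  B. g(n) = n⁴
B

f(n) = n log²(n) is O(n log² n), while g(n) = n⁴ is O(n⁴).
Since O(n⁴) grows faster than O(n log² n), g(n) dominates.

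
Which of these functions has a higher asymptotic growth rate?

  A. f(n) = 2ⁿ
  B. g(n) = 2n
A

f(n) = 2ⁿ is O(2ⁿ), while g(n) = 2n is O(n).
Since O(2ⁿ) grows faster than O(n), f(n) dominates.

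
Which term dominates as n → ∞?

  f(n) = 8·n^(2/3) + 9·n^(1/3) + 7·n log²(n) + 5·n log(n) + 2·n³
2·n³

Looking at each term:
  - 8·n^(2/3) is O(n^(2/3))
  - 9·n^(1/3) is O(n^(1/3))
  - 7·n log²(n) is O(n log² n)
  - 5·n log(n) is O(n log n)
  - 2·n³ is O(n³)

The term 2·n³ (O(n³)) grows fastest and dominates all others.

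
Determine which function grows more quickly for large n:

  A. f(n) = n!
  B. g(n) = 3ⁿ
A

f(n) = n! is O(n!), while g(n) = 3ⁿ is O(3ⁿ).
Since O(n!) grows faster than O(3ⁿ), f(n) dominates.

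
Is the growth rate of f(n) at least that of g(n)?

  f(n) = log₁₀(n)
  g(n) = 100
True

f(n) = log₁₀(n) is O(log n), and g(n) = 100 is O(1).
Since O(log n) grows at least as fast as O(1), f(n) = Ω(g(n)) is true.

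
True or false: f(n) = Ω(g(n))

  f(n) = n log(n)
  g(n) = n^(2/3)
True

f(n) = n log(n) is O(n log n), and g(n) = n^(2/3) is O(n^(2/3)).
Since O(n log n) grows at least as fast as O(n^(2/3)), f(n) = Ω(g(n)) is true.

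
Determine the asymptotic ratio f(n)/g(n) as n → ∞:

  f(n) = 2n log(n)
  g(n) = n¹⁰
0

Since 2n log(n) (O(n log n)) grows slower than n¹⁰ (O(n¹⁰)),
the ratio f(n)/g(n) → 0 as n → ∞.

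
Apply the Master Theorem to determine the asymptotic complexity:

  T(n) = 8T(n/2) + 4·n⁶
Θ(n⁶)

Master Theorem: a = 8, b = 2, f(n) = 4·n⁶.
Compute the critical exponent d = log₂(8) = 3.
Compare f(n) = Θ(n⁶) against n^d:
  k = 6 > d = 3, so f(n) = Ω(n^(d+ε)) — Case 3.
  Regularity: a·(n/b)^6/n^6 = a/b^6 = 8/64 < 1 ✓.
  The top-level work dominates: T(n) = Θ(f(n)) = Θ(n⁶).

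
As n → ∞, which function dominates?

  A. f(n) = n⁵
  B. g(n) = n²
A

f(n) = n⁵ is O(n⁵), while g(n) = n² is O(n²).
Since O(n⁵) grows faster than O(n²), f(n) dominates.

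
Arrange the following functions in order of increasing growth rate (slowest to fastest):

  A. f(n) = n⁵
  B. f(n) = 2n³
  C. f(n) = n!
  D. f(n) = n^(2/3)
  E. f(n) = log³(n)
E < D < B < A < C

Comparing growth rates:
E = log³(n) is O(log³ n)
D = n^(2/3) is O(n^(2/3))
B = 2n³ is O(n³)
A = n⁵ is O(n⁵)
C = n! is O(n!)

Therefore, the order from slowest to fastest is: E < D < B < A < C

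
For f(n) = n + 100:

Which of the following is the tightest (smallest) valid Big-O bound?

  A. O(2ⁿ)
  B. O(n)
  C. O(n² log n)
B

f(n) = n + 100 is O(n).
All listed options are valid Big-O bounds (upper bounds),
but O(n) is the tightest (smallest valid bound).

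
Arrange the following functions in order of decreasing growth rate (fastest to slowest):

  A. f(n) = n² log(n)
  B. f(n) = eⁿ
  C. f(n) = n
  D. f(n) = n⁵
B > D > A > C

Comparing growth rates:
B = eⁿ is O(eⁿ)
D = n⁵ is O(n⁵)
A = n² log(n) is O(n² log n)
C = n is O(n)

Therefore, the order from fastest to slowest is: B > D > A > C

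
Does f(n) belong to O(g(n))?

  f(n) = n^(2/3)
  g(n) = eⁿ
True

f(n) = n^(2/3) is O(n^(2/3)), and g(n) = eⁿ is O(eⁿ).
Since O(n^(2/3)) ⊆ O(eⁿ) (f grows no faster than g), f(n) = O(g(n)) is true.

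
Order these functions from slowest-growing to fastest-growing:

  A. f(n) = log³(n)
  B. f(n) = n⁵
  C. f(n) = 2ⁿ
A < B < C

Comparing growth rates:
A = log³(n) is O(log³ n)
B = n⁵ is O(n⁵)
C = 2ⁿ is O(2ⁿ)

Therefore, the order from slowest to fastest is: A < B < C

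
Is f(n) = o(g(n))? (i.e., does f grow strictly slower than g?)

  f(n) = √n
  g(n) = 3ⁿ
True

f(n) = √n is O(√n), and g(n) = 3ⁿ is O(3ⁿ).
Since O(√n) grows strictly slower than O(3ⁿ), f(n) = o(g(n)) is true.
This means lim(n→∞) f(n)/g(n) = 0.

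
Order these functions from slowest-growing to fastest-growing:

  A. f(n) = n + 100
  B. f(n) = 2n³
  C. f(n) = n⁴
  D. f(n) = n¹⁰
A < B < C < D

Comparing growth rates:
A = n + 100 is O(n)
B = 2n³ is O(n³)
C = n⁴ is O(n⁴)
D = n¹⁰ is O(n¹⁰)

Therefore, the order from slowest to fastest is: A < B < C < D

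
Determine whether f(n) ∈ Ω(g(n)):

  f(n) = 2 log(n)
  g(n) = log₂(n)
True

f(n) = 2 log(n) and g(n) = log₂(n) are both O(log n).
Big-Ω permits equal growth rates (f ≥ c·g for some c > 0), so f(n) = Ω(g(n)) is true.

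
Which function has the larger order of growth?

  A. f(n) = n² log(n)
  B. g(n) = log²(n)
A

f(n) = n² log(n) is O(n² log n), while g(n) = log²(n) is O(log² n).
Since O(n² log n) grows faster than O(log² n), f(n) dominates.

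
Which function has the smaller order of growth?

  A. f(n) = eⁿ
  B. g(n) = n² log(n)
B

f(n) = eⁿ is O(eⁿ), while g(n) = n² log(n) is O(n² log n).
Since O(n² log n) grows slower than O(eⁿ), g(n) is dominated.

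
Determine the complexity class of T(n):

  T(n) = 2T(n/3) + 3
Θ(n^log₃(2))

Master Theorem: a = 2, b = 3, f(n) = 3.
Compute the critical exponent d = log₃(2) = 0.631.
Compare f(n) = Θ(1) against n^d:
  k = 0 < d = 0.631, so f(n) = O(n^(d-ε)) — Case 1.
  The recursion cost dominates: T(n) = Θ(n^d) = Θ(n^log₃(2)).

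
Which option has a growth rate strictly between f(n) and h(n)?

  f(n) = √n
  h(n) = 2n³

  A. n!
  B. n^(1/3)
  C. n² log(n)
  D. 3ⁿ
C

We need g(n) with √n = o(g(n)) and g(n) = o(2n³), i.e. O(√n) ≺ g ≺ O(n³).
Check each option:
  A. n! — O(n!) does not grow strictly slower than h(n)
  B. n^(1/3) — O(n^(1/3)) does not grow strictly faster than f(n)
  C. n² log(n) — O(n² log n) is strictly between O(√n) and O(n³) ✓
  D. 3ⁿ — O(3ⁿ) does not grow strictly slower than h(n)

Only option C (n² log(n)) lies strictly between.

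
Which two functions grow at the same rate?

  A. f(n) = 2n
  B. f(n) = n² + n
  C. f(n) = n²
B and C

Examining each function:
  A. 2n is O(n)
  B. n² + n is O(n²)
  C. n² is O(n²)

Functions B and C both have the same complexity class.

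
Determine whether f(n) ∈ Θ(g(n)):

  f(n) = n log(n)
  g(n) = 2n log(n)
True

f(n) = n log(n) and g(n) = 2n log(n) are both O(n log n).
Since they have the same asymptotic growth rate, f(n) = Θ(g(n)) is true.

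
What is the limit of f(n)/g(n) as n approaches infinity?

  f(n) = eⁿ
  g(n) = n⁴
∞

Since eⁿ (O(eⁿ)) grows faster than n⁴ (O(n⁴)),
the ratio f(n)/g(n) → ∞ as n → ∞.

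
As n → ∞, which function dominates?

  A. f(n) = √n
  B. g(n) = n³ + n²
B

f(n) = √n is O(√n), while g(n) = n³ + n² is O(n³).
Since O(n³) grows faster than O(√n), g(n) dominates.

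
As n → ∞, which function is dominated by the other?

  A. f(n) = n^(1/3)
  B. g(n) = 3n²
A

f(n) = n^(1/3) is O(n^(1/3)), while g(n) = 3n² is O(n²).
Since O(n^(1/3)) grows slower than O(n²), f(n) is dominated.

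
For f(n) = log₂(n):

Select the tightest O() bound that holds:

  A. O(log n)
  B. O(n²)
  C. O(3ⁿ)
A

f(n) = log₂(n) is O(log n).
All listed options are valid Big-O bounds (upper bounds),
but O(log n) is the tightest (smallest valid bound).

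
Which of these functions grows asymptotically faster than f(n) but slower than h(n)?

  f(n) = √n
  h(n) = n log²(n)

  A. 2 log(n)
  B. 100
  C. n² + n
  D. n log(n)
D

We need g(n) with √n = o(g(n)) and g(n) = o(n log²(n)), i.e. O(√n) ≺ g ≺ O(n log² n).
Check each option:
  A. 2 log(n) — O(log n) does not grow strictly faster than f(n)
  B. 100 — O(1) does not grow strictly faster than f(n)
  C. n² + n — O(n²) does not grow strictly slower than h(n)
  D. n log(n) — O(n log n) is strictly between O(√n) and O(n log² n) ✓

Only option D (n log(n)) lies strictly between.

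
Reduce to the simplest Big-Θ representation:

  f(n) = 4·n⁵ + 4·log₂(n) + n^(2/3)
Θ(n⁵)

Order the terms by growth rate: 4·log₂(n) ≺ n^(2/3) ≺ 4·n⁵.
The fastest-growing term 4·n⁵ dominates as n → ∞; dropping its constant factor gives Θ(n⁵).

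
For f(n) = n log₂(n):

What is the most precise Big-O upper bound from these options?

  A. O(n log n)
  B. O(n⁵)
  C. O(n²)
A

f(n) = n log₂(n) is O(n log n).
All listed options are valid Big-O bounds (upper bounds),
but O(n log n) is the tightest (smallest valid bound).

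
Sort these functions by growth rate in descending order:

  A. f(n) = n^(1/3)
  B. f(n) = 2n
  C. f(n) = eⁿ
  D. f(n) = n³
C > D > B > A

Comparing growth rates:
C = eⁿ is O(eⁿ)
D = n³ is O(n³)
B = 2n is O(n)
A = n^(1/3) is O(n^(1/3))

Therefore, the order from fastest to slowest is: C > D > B > A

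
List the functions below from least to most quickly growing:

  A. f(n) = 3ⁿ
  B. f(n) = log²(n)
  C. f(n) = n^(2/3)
B < C < A

Comparing growth rates:
B = log²(n) is O(log² n)
C = n^(2/3) is O(n^(2/3))
A = 3ⁿ is O(3ⁿ)

Therefore, the order from slowest to fastest is: B < C < A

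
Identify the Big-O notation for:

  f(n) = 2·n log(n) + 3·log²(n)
O(n log n)

The dominant term in 2·n log(n) + 3·log²(n) is 2·n log(n), which is Θ(n log n).
Lower-order terms (3·log²(n)) are asymptotically negligible.
Constants are absorbed, so the tightest bound is O(n log n).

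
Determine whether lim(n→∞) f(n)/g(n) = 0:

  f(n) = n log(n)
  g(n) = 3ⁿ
True

f(n) = n log(n) is O(n log n), and g(n) = 3ⁿ is O(3ⁿ).
Since O(n log n) grows strictly slower than O(3ⁿ), f(n) = o(g(n)) is true.
This means lim(n→∞) f(n)/g(n) = 0.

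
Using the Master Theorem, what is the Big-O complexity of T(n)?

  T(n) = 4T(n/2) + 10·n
Θ(n²)

Master Theorem: a = 4, b = 2, f(n) = 10·n.
Compute the critical exponent d = log₂(4) = 2.
Compare f(n) = Θ(n) against n^d:
  k = 1 < d = 2, so f(n) = O(n^(d-ε)) — Case 1.
  The recursion cost dominates: T(n) = Θ(n^d) = Θ(n²).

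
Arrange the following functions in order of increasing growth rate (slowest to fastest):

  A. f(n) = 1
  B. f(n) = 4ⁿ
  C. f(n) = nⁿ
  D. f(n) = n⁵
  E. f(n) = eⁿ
A < D < E < B < C

Comparing growth rates:
A = 1 is O(1)
D = n⁵ is O(n⁵)
E = eⁿ is O(eⁿ)
B = 4ⁿ is O(4ⁿ)
C = nⁿ is O(nⁿ)

Therefore, the order from slowest to fastest is: A < D < E < B < C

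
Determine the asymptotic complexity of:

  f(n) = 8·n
O(n)

The dominant term in 8·n is 8·n, which is Θ(n).
Constants are absorbed, so the tightest bound is O(n).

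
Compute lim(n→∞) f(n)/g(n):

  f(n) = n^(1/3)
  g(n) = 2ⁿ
0

Since n^(1/3) (O(n^(1/3))) grows slower than 2ⁿ (O(2ⁿ)),
the ratio f(n)/g(n) → 0 as n → ∞.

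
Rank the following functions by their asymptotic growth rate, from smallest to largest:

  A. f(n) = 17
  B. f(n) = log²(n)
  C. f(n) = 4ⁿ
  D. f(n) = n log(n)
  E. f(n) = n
A < B < E < D < C

Comparing growth rates:
A = 17 is O(1)
B = log²(n) is O(log² n)
E = n is O(n)
D = n log(n) is O(n log n)
C = 4ⁿ is O(4ⁿ)

Therefore, the order from slowest to fastest is: A < B < E < D < C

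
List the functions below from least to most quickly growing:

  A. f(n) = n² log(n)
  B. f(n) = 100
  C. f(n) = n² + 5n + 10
B < C < A

Comparing growth rates:
B = 100 is O(1)
C = n² + 5n + 10 is O(n²)
A = n² log(n) is O(n² log n)

Therefore, the order from slowest to fastest is: B < C < A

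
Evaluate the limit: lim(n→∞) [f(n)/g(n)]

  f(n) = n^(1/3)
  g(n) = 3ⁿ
0

Since n^(1/3) (O(n^(1/3))) grows slower than 3ⁿ (O(3ⁿ)),
the ratio f(n)/g(n) → 0 as n → ∞.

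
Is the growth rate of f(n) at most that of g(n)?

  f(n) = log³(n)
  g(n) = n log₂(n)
True

f(n) = log³(n) is O(log³ n), and g(n) = n log₂(n) is O(n log n).
Since O(log³ n) ⊆ O(n log n) (f grows no faster than g), f(n) = O(g(n)) is true.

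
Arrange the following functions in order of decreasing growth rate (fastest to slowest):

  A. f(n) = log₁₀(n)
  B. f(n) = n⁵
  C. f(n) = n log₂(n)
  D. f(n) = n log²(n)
B > D > C > A

Comparing growth rates:
B = n⁵ is O(n⁵)
D = n log²(n) is O(n log² n)
C = n log₂(n) is O(n log n)
A = log₁₀(n) is O(log n)

Therefore, the order from fastest to slowest is: B > D > C > A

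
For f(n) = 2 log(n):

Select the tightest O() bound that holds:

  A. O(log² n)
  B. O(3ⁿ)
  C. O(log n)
C

f(n) = 2 log(n) is O(log n).
All listed options are valid Big-O bounds (upper bounds),
but O(log n) is the tightest (smallest valid bound).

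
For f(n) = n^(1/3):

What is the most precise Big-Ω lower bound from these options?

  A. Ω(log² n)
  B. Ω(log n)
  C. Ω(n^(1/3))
C

f(n) = n^(1/3) is Ω(n^(1/3)).
All listed options are valid Big-Ω bounds (lower bounds),
but Ω(n^(1/3)) is the tightest (largest valid bound).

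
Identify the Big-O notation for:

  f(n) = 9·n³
O(n³)

The dominant term in 9·n³ is 9·n³, which is Θ(n³).
Constants are absorbed, so the tightest bound is O(n³).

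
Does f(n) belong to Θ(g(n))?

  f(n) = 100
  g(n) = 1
True

f(n) = 100 and g(n) = 1 are both O(1).
Since they have the same asymptotic growth rate, f(n) = Θ(g(n)) is true.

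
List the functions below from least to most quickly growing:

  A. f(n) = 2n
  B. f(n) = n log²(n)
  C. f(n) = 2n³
A < B < C

Comparing growth rates:
A = 2n is O(n)
B = n log²(n) is O(n log² n)
C = 2n³ is O(n³)

Therefore, the order from slowest to fastest is: A < B < C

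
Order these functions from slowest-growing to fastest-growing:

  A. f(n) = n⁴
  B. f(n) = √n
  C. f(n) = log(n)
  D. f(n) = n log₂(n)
C < B < D < A

Comparing growth rates:
C = log(n) is O(log n)
B = √n is O(√n)
D = n log₂(n) is O(n log n)
A = n⁴ is O(n⁴)

Therefore, the order from slowest to fastest is: C < B < D < A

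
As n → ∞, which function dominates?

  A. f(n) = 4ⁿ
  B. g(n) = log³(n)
A

f(n) = 4ⁿ is O(4ⁿ), while g(n) = log³(n) is O(log³ n).
Since O(4ⁿ) grows faster than O(log³ n), f(n) dominates.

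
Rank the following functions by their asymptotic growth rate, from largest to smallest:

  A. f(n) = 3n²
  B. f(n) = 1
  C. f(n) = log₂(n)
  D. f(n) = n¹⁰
D > A > C > B

Comparing growth rates:
D = n¹⁰ is O(n¹⁰)
A = 3n² is O(n²)
C = log₂(n) is O(log n)
B = 1 is O(1)

Therefore, the order from fastest to slowest is: D > A > C > B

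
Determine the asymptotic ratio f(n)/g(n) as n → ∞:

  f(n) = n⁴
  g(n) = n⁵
0

Since n⁴ (O(n⁴)) grows slower than n⁵ (O(n⁵)),
the ratio f(n)/g(n) → 0 as n → ∞.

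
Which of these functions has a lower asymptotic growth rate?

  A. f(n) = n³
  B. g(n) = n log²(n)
B

f(n) = n³ is O(n³), while g(n) = n log²(n) is O(n log² n).
Since O(n log² n) grows slower than O(n³), g(n) is dominated.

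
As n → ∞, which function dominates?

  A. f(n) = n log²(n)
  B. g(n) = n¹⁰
B

f(n) = n log²(n) is O(n log² n), while g(n) = n¹⁰ is O(n¹⁰).
Since O(n¹⁰) grows faster than O(n log² n), g(n) dominates.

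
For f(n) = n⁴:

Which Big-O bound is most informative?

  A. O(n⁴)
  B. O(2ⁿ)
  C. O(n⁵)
A

f(n) = n⁴ is O(n⁴).
All listed options are valid Big-O bounds (upper bounds),
but O(n⁴) is the tightest (smallest valid bound).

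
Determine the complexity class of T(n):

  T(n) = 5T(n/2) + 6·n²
Θ(n^log₂(5))

Master Theorem: a = 5, b = 2, f(n) = 6·n².
Compute the critical exponent d = log₂(5) = 2.322.
Compare f(n) = Θ(n²) against n^d:
  k = 2 < d = 2.322, so f(n) = O(n^(d-ε)) — Case 1.
  The recursion cost dominates: T(n) = Θ(n^d) = Θ(n^log₂(5)).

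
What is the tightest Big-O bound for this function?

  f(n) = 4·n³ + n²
O(n³)

The dominant term in 4·n³ + n² is 4·n³, which is Θ(n³).
Lower-order terms (n²) are asymptotically negligible.
Constants are absorbed, so the tightest bound is O(n³).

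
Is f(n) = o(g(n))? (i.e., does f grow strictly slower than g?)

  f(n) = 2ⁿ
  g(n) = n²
False

f(n) = 2ⁿ is O(2ⁿ), and g(n) = n² is O(n²).
Since O(2ⁿ) grows faster than or equal to O(n²), f(n) = o(g(n)) is false.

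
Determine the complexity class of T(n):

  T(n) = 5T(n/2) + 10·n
Θ(n^log₂(5))

Master Theorem: a = 5, b = 2, f(n) = 10·n.
Compute the critical exponent d = log₂(5) = 2.322.
Compare f(n) = Θ(n) against n^d:
  k = 1 < d = 2.322, so f(n) = O(n^(d-ε)) — Case 1.
  The recursion cost dominates: T(n) = Θ(n^d) = Θ(n^log₂(5)).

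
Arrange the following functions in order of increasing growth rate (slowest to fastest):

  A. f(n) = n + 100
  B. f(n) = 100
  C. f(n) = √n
B < C < A

Comparing growth rates:
B = 100 is O(1)
C = √n is O(√n)
A = n + 100 is O(n)

Therefore, the order from slowest to fastest is: B < C < A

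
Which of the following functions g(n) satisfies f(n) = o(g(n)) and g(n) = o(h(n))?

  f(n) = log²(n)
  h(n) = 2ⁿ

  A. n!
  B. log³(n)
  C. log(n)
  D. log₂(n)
B

We need g(n) with log²(n) = o(g(n)) and g(n) = o(2ⁿ), i.e. O(log² n) ≺ g ≺ O(2ⁿ).
Check each option:
  A. n! — O(n!) does not grow strictly slower than h(n)
  B. log³(n) — O(log³ n) is strictly between O(log² n) and O(2ⁿ) ✓
  C. log(n) — O(log n) does not grow strictly faster than f(n)
  D. log₂(n) — O(log n) does not grow strictly faster than f(n)

Only option B (log³(n)) lies strictly between.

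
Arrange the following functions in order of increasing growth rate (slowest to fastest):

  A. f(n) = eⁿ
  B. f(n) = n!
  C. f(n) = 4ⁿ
A < C < B

Comparing growth rates:
A = eⁿ is O(eⁿ)
C = 4ⁿ is O(4ⁿ)
B = n! is O(n!)

Therefore, the order from slowest to fastest is: A < C < B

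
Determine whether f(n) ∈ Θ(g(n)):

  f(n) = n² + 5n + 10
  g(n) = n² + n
True

f(n) = n² + 5n + 10 and g(n) = n² + n are both O(n²).
Since they have the same asymptotic growth rate, f(n) = Θ(g(n)) is true.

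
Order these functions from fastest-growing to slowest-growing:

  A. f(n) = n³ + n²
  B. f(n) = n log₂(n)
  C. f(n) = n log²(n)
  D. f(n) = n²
A > D > C > B

Comparing growth rates:
A = n³ + n² is O(n³)
D = n² is O(n²)
C = n log²(n) is O(n log² n)
B = n log₂(n) is O(n log n)

Therefore, the order from fastest to slowest is: A > D > C > B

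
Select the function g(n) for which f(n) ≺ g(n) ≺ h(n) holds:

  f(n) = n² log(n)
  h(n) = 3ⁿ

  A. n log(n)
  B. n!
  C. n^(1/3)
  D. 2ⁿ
D

We need g(n) with n² log(n) = o(g(n)) and g(n) = o(3ⁿ), i.e. O(n² log n) ≺ g ≺ O(3ⁿ).
Check each option:
  A. n log(n) — O(n log n) does not grow strictly faster than f(n)
  B. n! — O(n!) does not grow strictly slower than h(n)
  C. n^(1/3) — O(n^(1/3)) does not grow strictly faster than f(n)
  D. 2ⁿ — O(2ⁿ) is strictly between O(n² log n) and O(3ⁿ) ✓

Only option D (2ⁿ) lies strictly between.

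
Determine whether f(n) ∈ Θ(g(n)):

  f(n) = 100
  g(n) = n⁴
False

f(n) = 100 is O(1), and g(n) = n⁴ is O(n⁴).
Since they have different growth rates, f(n) = Θ(g(n)) is false.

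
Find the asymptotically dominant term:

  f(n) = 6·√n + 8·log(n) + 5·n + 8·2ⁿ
8·2ⁿ

Looking at each term:
  - 6·√n is O(√n)
  - 8·log(n) is O(log n)
  - 5·n is O(n)
  - 8·2ⁿ is O(2ⁿ)

The term 8·2ⁿ (O(2ⁿ)) grows fastest and dominates all others.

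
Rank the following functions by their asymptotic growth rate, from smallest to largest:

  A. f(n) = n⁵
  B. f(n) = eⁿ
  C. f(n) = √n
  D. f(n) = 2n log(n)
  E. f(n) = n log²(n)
C < D < E < A < B

Comparing growth rates:
C = √n is O(√n)
D = 2n log(n) is O(n log n)
E = n log²(n) is O(n log² n)
A = n⁵ is O(n⁵)
B = eⁿ is O(eⁿ)

Therefore, the order from slowest to fastest is: C < D < E < A < B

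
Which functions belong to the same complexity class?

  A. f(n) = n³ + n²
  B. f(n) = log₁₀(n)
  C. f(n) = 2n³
A and C

Examining each function:
  A. n³ + n² is O(n³)
  B. log₁₀(n) is O(log n)
  C. 2n³ is O(n³)

Functions A and C both have the same complexity class.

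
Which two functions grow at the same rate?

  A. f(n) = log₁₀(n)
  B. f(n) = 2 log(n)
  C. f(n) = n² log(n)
A and B

Examining each function:
  A. log₁₀(n) is O(log n)
  B. 2 log(n) is O(log n)
  C. n² log(n) is O(n² log n)

Functions A and B both have the same complexity class.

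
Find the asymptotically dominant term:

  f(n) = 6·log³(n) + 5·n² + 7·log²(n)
5·n²

Looking at each term:
  - 6·log³(n) is O(log³ n)
  - 5·n² is O(n²)
  - 7·log²(n) is O(log² n)

The term 5·n² (O(n²)) grows fastest and dominates all others.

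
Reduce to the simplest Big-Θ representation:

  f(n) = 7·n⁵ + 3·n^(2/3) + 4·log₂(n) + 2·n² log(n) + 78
Θ(n⁵)

Order the terms by growth rate: 78 ≺ 4·log₂(n) ≺ 3·n^(2/3) ≺ 2·n² log(n) ≺ 7·n⁵.
The fastest-growing term 7·n⁵ dominates as n → ∞; dropping its constant factor gives Θ(n⁵).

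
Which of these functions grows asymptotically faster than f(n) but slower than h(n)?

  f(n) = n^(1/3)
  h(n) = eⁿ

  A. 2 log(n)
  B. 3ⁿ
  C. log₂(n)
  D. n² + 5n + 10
D

We need g(n) with n^(1/3) = o(g(n)) and g(n) = o(eⁿ), i.e. O(n^(1/3)) ≺ g ≺ O(eⁿ).
Check each option:
  A. 2 log(n) — O(log n) does not grow strictly faster than f(n)
  B. 3ⁿ — O(3ⁿ) does not grow strictly slower than h(n)
  C. log₂(n) — O(log n) does not grow strictly faster than f(n)
  D. n² + 5n + 10 — O(n²) is strictly between O(n^(1/3)) and O(eⁿ) ✓

Only option D (n² + 5n + 10) lies strictly between.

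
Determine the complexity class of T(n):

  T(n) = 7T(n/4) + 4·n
Θ(n^log₄(7))

Master Theorem: a = 7, b = 4, f(n) = 4·n.
Compute the critical exponent d = log₄(7) = 1.404.
Compare f(n) = Θ(n) against n^d:
  k = 1 < d = 1.404, so f(n) = O(n^(d-ε)) — Case 1.
  The recursion cost dominates: T(n) = Θ(n^d) = Θ(n^log₄(7)).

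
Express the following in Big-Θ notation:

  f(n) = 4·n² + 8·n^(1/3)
Θ(n²)

Order the terms by growth rate: 8·n^(1/3) ≺ 4·n².
The fastest-growing term 4·n² dominates as n → ∞; dropping its constant factor gives Θ(n²).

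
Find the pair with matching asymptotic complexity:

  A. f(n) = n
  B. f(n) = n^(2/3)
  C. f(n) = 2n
A and C

Examining each function:
  A. n is O(n)
  B. n^(2/3) is O(n^(2/3))
  C. 2n is O(n)

Functions A and C both have the same complexity class.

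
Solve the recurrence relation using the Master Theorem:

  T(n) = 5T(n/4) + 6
Θ(n^log₄(5))

Master Theorem: a = 5, b = 4, f(n) = 6.
Compute the critical exponent d = log₄(5) = 1.161.
Compare f(n) = Θ(1) against n^d:
  k = 0 < d = 1.161, so f(n) = O(n^(d-ε)) — Case 1.
  The recursion cost dominates: T(n) = Θ(n^d) = Θ(n^log₄(5)).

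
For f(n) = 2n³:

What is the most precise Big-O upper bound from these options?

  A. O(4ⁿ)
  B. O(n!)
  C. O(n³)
C

f(n) = 2n³ is O(n³).
All listed options are valid Big-O bounds (upper bounds),
but O(n³) is the tightest (smallest valid bound).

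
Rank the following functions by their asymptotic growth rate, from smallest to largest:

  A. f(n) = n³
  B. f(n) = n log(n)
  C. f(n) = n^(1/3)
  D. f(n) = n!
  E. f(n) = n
C < E < B < A < D

Comparing growth rates:
C = n^(1/3) is O(n^(1/3))
E = n is O(n)
B = n log(n) is O(n log n)
A = n³ is O(n³)
D = n! is O(n!)

Therefore, the order from slowest to fastest is: C < E < B < A < D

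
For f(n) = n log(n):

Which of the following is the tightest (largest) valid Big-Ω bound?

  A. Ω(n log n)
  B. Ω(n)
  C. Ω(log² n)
A

f(n) = n log(n) is Ω(n log n).
All listed options are valid Big-Ω bounds (lower bounds),
but Ω(n log n) is the tightest (largest valid bound).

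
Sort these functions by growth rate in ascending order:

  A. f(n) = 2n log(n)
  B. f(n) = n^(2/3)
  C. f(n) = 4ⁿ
B < A < C

Comparing growth rates:
B = n^(2/3) is O(n^(2/3))
A = 2n log(n) is O(n log n)
C = 4ⁿ is O(4ⁿ)

Therefore, the order from slowest to fastest is: B < A < C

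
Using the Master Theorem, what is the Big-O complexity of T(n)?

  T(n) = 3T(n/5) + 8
Θ(n^log₅(3))

Master Theorem: a = 3, b = 5, f(n) = 8.
Compute the critical exponent d = log₅(3) = 0.683.
Compare f(n) = Θ(1) against n^d:
  k = 0 < d = 0.683, so f(n) = O(n^(d-ε)) — Case 1.
  The recursion cost dominates: T(n) = Θ(n^d) = Θ(n^log₅(3)).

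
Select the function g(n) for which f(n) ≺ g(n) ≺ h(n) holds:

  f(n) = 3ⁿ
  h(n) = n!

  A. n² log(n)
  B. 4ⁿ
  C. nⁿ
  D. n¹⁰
B

We need g(n) with 3ⁿ = o(g(n)) and g(n) = o(n!), i.e. O(3ⁿ) ≺ g ≺ O(n!).
Check each option:
  A. n² log(n) — O(n² log n) does not grow strictly faster than f(n)
  B. 4ⁿ — O(4ⁿ) is strictly between O(3ⁿ) and O(n!) ✓
  C. nⁿ — O(nⁿ) does not grow strictly slower than h(n)
  D. n¹⁰ — O(n¹⁰) does not grow strictly faster than f(n)

Only option B (4ⁿ) lies strictly between.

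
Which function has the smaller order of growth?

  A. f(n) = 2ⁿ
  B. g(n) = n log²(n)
B

f(n) = 2ⁿ is O(2ⁿ), while g(n) = n log²(n) is O(n log² n).
Since O(n log² n) grows slower than O(2ⁿ), g(n) is dominated.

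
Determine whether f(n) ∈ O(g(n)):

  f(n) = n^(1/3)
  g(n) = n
True

f(n) = n^(1/3) is O(n^(1/3)), and g(n) = n is O(n).
Since O(n^(1/3)) ⊆ O(n) (f grows no faster than g), f(n) = O(g(n)) is true.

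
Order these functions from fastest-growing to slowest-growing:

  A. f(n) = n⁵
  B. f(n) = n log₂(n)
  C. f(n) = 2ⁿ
C > A > B

Comparing growth rates:
C = 2ⁿ is O(2ⁿ)
A = n⁵ is O(n⁵)
B = n log₂(n) is O(n log n)

Therefore, the order from fastest to slowest is: C > A > B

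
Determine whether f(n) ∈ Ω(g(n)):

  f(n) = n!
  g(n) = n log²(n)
True

f(n) = n! is O(n!), and g(n) = n log²(n) is O(n log² n).
Since O(n!) grows at least as fast as O(n log² n), f(n) = Ω(g(n)) is true.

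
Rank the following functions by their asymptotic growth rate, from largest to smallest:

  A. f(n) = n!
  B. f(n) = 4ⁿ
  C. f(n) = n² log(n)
A > B > C

Comparing growth rates:
A = n! is O(n!)
B = 4ⁿ is O(4ⁿ)
C = n² log(n) is O(n² log n)

Therefore, the order from fastest to slowest is: A > B > C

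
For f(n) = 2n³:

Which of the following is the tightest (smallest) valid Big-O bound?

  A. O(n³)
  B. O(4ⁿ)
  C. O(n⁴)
A

f(n) = 2n³ is O(n³).
All listed options are valid Big-O bounds (upper bounds),
but O(n³) is the tightest (smallest valid bound).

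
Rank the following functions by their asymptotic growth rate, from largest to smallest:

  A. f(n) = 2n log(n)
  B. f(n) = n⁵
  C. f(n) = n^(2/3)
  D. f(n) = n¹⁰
D > B > A > C

Comparing growth rates:
D = n¹⁰ is O(n¹⁰)
B = n⁵ is O(n⁵)
A = 2n log(n) is O(n log n)
C = n^(2/3) is O(n^(2/3))

Therefore, the order from fastest to slowest is: D > B > A > C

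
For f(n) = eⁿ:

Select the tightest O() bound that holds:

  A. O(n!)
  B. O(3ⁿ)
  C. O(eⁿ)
C

f(n) = eⁿ is O(eⁿ).
All listed options are valid Big-O bounds (upper bounds),
but O(eⁿ) is the tightest (smallest valid bound).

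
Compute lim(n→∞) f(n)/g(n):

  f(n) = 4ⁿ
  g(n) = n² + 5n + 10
∞

Since 4ⁿ (O(4ⁿ)) grows faster than n² + 5n + 10 (O(n²)),
the ratio f(n)/g(n) → ∞ as n → ∞.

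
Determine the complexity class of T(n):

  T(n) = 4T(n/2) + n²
Θ(n² log n)

Master Theorem: a = 4, b = 2, f(n) = n².
Compute the critical exponent d = log₂(4) = 2.
Compare f(n) = Θ(n²) against n^d:
  k = 2 = d, so f(n) = Θ(n^d) — Case 2.
  Work is balanced across levels: T(n) = Θ(n^d log n) = Θ(n² log n).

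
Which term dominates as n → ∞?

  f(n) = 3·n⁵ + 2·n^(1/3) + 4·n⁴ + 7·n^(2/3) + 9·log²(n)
3·n⁵

Looking at each term:
  - 3·n⁵ is O(n⁵)
  - 2·n^(1/3) is O(n^(1/3))
  - 4·n⁴ is O(n⁴)
  - 7·n^(2/3) is O(n^(2/3))
  - 9·log²(n) is O(log² n)

The term 3·n⁵ (O(n⁵)) grows fastest and dominates all others.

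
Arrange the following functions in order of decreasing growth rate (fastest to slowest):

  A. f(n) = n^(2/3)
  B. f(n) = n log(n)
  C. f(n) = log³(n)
B > A > C

Comparing growth rates:
B = n log(n) is O(n log n)
A = n^(2/3) is O(n^(2/3))
C = log³(n) is O(log³ n)

Therefore, the order from fastest to slowest is: B > A > C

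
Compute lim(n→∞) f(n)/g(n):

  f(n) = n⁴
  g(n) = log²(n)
∞

Since n⁴ (O(n⁴)) grows faster than log²(n) (O(log² n)),
the ratio f(n)/g(n) → ∞ as n → ∞.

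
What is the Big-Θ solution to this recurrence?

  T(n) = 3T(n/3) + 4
Θ(n)

Master Theorem: a = 3, b = 3, f(n) = 4.
Compute the critical exponent d = log₃(3) = 1.
Compare f(n) = Θ(1) against n^d:
  k = 0 < d = 1, so f(n) = O(n^(d-ε)) — Case 1.
  The recursion cost dominates: T(n) = Θ(n^d) = Θ(n).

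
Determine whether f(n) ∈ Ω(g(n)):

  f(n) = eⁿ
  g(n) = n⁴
True

f(n) = eⁿ is O(eⁿ), and g(n) = n⁴ is O(n⁴).
Since O(eⁿ) grows at least as fast as O(n⁴), f(n) = Ω(g(n)) is true.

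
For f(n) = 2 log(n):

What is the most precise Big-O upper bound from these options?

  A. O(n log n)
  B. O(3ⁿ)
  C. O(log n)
C

f(n) = 2 log(n) is O(log n).
All listed options are valid Big-O bounds (upper bounds),
but O(log n) is the tightest (smallest valid bound).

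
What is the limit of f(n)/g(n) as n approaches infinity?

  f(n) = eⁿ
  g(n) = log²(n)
∞

Since eⁿ (O(eⁿ)) grows faster than log²(n) (O(log² n)),
the ratio f(n)/g(n) → ∞ as n → ∞.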